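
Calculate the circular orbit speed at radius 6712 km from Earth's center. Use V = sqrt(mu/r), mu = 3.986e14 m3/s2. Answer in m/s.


V = sqrt(3.986e14 / 6712000) = 7706 m/s

7706 m/s


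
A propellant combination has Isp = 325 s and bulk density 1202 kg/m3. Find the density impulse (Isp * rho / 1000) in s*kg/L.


rho*Isp = 325 * 1202 / 1000 = 391 s*kg/L

391 s*kg/L


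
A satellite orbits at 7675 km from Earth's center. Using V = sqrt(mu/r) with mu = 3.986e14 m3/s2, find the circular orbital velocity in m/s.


V = sqrt(3.986e14 / 7675000) = 7207 m/s

7207 m/s


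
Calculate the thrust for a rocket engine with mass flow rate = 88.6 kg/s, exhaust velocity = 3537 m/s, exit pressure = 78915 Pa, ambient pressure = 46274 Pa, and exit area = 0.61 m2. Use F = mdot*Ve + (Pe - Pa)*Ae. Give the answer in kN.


F = 88.6 * 3537 + (78915 - 46274) * 0.61 = 333289.0 N = 333.3 kN

333.3 kN


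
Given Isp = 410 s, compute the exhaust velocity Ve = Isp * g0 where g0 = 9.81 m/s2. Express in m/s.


Ve = Isp * g0 = 410 * 9.81 = 4022.1 m/s

4022.1 m/s


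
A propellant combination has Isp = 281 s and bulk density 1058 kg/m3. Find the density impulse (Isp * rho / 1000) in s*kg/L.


rho*Isp = 281 * 1058 / 1000 = 297 s*kg/L

297 s*kg/L


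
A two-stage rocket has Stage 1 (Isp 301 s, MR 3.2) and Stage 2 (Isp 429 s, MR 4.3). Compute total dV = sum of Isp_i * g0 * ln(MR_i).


dV1 = 301 * 9.81 * ln(3.2) = 3434.6 m/s
dV2 = 429 * 9.81 * ln(4.3) = 6138.6 m/s
Total dV = 3434.6 + 6138.6 = 9573.2 m/s ~ 9573 m/s

9573 m/s


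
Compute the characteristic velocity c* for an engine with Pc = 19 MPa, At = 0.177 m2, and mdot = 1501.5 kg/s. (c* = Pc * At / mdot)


c* = 19e6 * 0.177 / 1501.5 = 2240 m/s

2240 m/s


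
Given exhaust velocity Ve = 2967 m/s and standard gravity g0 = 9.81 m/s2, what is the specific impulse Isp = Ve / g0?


Isp = Ve / g0 = 2967 / 9.81 = 302.4 s

302.4 s


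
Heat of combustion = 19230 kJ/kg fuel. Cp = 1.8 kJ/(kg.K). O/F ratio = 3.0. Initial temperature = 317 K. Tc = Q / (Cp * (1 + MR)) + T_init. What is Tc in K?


Tc = 19230 / (1.8 * (1 + 3.0)) + 317 = 2988 K

2988 K


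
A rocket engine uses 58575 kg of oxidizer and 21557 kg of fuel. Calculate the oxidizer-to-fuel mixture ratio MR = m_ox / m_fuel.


MR = 58575 / 21557 = 2.72

2.72


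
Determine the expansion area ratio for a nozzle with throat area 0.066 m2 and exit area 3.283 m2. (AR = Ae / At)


AR = 3.283 / 0.066 = 49.7

49.7


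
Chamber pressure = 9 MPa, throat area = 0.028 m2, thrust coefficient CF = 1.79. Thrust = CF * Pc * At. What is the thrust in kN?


F = 1.79 * 9e6 * 0.028 = 451080.0 N = 451.1 kN

451.1 kN


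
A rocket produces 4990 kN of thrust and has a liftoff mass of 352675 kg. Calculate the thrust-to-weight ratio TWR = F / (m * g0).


TWR = 4990000 / (352675 * 9.81) = 1.44

1.44


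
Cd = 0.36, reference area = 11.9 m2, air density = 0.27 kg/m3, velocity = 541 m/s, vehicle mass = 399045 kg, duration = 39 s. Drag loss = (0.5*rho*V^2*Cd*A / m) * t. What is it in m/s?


D = 0.5 * 0.27 * 541^2 * 0.36 * 11.9 = 169269.13 N
a = 169269.13 / 399045 = 0.4242 m/s2
dV = 0.4242 * 39 = 16.5 m/s

16.5 m/s


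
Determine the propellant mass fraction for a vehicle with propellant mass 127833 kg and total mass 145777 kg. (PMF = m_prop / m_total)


PMF = 127833 / 145777 = 0.877

0.877


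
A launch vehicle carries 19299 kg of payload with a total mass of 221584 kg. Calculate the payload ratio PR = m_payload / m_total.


PR = 19299 / 221584 = 0.0871

0.0871


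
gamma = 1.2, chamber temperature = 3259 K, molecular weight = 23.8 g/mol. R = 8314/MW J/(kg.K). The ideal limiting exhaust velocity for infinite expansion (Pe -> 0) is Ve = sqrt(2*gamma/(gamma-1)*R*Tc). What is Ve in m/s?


R = 8314 / 23.8 = 349.33 J/(kg.K)
Ve = sqrt(2 * 1.2 / (1.2 - 1) * 349.33 * 3259) = 3696 m/s

3696 m/s


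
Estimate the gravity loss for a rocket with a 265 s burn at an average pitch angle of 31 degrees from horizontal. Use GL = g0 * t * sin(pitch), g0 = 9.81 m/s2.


GL = 9.81 * 265 * sin(31 deg) = 1339 m/s

1339 m/s


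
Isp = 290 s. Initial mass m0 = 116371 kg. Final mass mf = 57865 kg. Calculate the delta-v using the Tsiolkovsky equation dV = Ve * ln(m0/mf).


Ve = 290 * 9.81 = 2844.9 m/s
dV = 2844.9 * ln(116371/57865) = 1988 m/s

1988 m/s


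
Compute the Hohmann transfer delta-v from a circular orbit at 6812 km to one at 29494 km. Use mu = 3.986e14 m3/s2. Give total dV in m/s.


V1 = sqrt(mu/r1) = 7649.47 m/s
dV1 = V1*(sqrt(2*r2/(r1+r2)) - 1) = 2100.96 m/s
V2 = sqrt(mu/r2) = 3676.22 m/s
dV2 = V2*(1 - sqrt(2*r1/(r1+r2))) = 1424.24 m/s
Total dV = 3525 m/s

3525 m/s


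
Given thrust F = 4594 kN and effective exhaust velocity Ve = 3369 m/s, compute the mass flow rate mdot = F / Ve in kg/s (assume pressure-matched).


mdot = F / Ve = 4594000 / 3369 = 1363.6 kg/s

1363.6 kg/s


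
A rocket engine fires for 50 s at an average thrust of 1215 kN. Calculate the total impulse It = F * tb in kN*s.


It = 1215 * 50 = 60750 kN*s

60750 kN*s


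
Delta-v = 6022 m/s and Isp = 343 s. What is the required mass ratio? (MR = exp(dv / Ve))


Ve = 343 * 9.81 = 3364.83 m/s
MR = exp(6022 / 3364.83) = 5.988

5.988


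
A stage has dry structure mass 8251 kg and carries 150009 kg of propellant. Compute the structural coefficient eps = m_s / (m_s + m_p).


eps = 8251 / (8251 + 150009) = 0.0521

0.0521


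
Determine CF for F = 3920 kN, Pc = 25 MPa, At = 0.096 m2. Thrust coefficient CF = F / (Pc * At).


CF = 3920000 / (25e6 * 0.096) = 1.63

1.63


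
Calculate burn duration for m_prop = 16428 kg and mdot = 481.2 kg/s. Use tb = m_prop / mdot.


tb = 16428 / 481.2 = 34.1 s

34.1 s


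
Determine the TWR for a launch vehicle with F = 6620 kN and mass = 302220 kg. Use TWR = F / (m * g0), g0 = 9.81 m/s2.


TWR = 6620000 / (302220 * 9.81) = 2.23

2.23


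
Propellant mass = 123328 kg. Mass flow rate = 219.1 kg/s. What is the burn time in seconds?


tb = 123328 / 219.1 = 562.9 s

562.9 s


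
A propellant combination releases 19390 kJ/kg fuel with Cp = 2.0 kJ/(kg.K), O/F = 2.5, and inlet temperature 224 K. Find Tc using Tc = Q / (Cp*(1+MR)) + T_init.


Tc = 19390 / (2.0 * (1 + 2.5)) + 224 = 2994 K

2994 K


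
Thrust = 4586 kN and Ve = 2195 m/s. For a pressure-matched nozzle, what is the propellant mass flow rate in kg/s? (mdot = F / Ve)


mdot = F / Ve = 4586000 / 2195 = 2089.3 kg/s

2089.3 kg/s


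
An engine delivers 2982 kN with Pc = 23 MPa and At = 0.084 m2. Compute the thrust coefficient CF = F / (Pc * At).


CF = 2982000 / (23e6 * 0.084) = 1.54

1.54


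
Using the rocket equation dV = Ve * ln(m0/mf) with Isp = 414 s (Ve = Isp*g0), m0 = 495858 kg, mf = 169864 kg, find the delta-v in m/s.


Ve = 414 * 9.81 = 4061.34 m/s
dV = 4061.34 * ln(495858/169864) = 4351 m/s

4351 m/s


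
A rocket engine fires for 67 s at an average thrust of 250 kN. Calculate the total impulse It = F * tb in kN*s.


It = 250 * 67 = 16750 kN*s

16750 kN*s


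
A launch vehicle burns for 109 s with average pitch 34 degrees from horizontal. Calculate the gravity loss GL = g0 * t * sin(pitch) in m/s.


GL = 9.81 * 109 * sin(34 deg) = 598 m/s

598 m/s


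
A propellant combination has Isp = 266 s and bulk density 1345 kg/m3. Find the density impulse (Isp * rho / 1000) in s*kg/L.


rho*Isp = 266 * 1345 / 1000 = 358 s*kg/L

358 s*kg/L


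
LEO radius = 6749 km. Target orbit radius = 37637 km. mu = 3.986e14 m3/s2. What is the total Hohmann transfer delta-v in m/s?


V1 = sqrt(mu/r1) = 7685.09 m/s
dV1 = V1*(sqrt(2*r2/(r1+r2)) - 1) = 2322.94 m/s
V2 = sqrt(mu/r2) = 3254.33 m/s
dV2 = V2*(1 - sqrt(2*r1/(r1+r2))) = 1459.71 m/s
Total dV = 3783 m/s

3783 m/s


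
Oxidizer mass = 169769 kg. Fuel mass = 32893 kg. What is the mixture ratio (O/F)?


MR = 169769 / 32893 = 5.16

5.16


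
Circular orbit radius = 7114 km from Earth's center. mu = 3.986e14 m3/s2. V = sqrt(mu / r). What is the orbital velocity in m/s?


V = sqrt(3.986e14 / 7114000) = 7485 m/s

7485 m/s


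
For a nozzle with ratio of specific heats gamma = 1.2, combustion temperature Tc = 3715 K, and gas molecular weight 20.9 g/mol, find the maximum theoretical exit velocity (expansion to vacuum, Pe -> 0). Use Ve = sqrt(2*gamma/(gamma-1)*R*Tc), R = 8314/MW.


R = 8314 / 20.9 = 397.8 J/(kg.K)
Ve = sqrt(2 * 1.2 / (1.2 - 1) * 397.8 * 3715) = 4211 m/s

4211 m/s


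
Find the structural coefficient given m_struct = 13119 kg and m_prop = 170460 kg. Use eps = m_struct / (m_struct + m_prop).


eps = 13119 / (13119 + 170460) = 0.0715

0.0715


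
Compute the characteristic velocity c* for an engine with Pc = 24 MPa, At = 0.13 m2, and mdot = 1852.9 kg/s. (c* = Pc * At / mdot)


c* = 24e6 * 0.13 / 1852.9 = 1684 m/s

1684 m/s


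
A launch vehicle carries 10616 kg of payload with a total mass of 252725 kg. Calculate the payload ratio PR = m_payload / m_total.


PR = 10616 / 252725 = 0.042

0.042


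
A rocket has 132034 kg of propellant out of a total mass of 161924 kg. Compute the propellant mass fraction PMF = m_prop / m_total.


PMF = 132034 / 161924 = 0.815

0.815


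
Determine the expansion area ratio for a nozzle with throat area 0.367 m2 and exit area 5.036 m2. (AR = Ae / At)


AR = 5.036 / 0.367 = 13.7

13.7


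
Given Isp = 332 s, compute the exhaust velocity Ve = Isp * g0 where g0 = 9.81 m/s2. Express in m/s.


Ve = Isp * g0 = 332 * 9.81 = 3256.9 m/s

3256.9 m/s


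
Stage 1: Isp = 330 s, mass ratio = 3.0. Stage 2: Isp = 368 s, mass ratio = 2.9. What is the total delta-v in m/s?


dV1 = 330 * 9.81 * ln(3.0) = 3556.5 m/s
dV2 = 368 * 9.81 * ln(2.9) = 3843.7 m/s
Total dV = 3556.5 + 3843.7 = 7400.2 m/s ~ 7400 m/s

7400 m/s


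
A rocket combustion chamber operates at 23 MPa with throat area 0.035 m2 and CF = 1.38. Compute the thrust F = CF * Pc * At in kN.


F = 1.38 * 23e6 * 0.035 = 1.1109e+06 N = 1110.9 kN

1110.9 kN


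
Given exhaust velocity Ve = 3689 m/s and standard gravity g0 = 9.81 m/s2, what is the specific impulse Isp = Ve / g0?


Isp = Ve / g0 = 3689 / 9.81 = 376.0 s

376.0 s


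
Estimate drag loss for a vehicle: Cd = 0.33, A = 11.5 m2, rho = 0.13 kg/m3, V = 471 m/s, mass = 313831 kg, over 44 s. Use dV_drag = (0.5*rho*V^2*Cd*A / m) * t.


D = 0.5 * 0.13 * 471^2 * 0.33 * 11.5 = 54722.63 N
a = 54722.63 / 313831 = 0.1744 m/s2
dV = 0.1744 * 44 = 7.7 m/s

7.7 m/s


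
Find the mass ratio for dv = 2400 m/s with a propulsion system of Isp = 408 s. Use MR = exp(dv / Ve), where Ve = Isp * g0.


Ve = 408 * 9.81 = 4002.48 m/s
MR = exp(2400 / 4002.48) = 1.821

1.821


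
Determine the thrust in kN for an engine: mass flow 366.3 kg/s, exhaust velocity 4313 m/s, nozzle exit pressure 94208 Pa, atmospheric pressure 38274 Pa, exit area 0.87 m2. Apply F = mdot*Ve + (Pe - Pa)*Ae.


F = 366.3 * 4313 + (94208 - 38274) * 0.87 = 1.6285e+06 N = 1628.5 kN

1628.5 kN


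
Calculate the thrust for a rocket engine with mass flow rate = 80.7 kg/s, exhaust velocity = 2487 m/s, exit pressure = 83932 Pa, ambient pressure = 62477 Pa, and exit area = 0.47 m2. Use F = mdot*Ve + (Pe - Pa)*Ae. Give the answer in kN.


F = 80.7 * 2487 + (83932 - 62477) * 0.47 = 210785.0 N = 210.8 kN

210.8 kN


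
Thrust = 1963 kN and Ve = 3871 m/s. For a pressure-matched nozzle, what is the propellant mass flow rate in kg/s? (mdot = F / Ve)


mdot = F / Ve = 1963000 / 3871 = 507.1 kg/s

507.1 kg/s


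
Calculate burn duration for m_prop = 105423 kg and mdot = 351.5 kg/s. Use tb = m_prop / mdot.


tb = 105423 / 351.5 = 299.9 s

299.9 s


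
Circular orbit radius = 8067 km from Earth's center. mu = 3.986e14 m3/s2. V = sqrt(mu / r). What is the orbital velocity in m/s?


V = sqrt(3.986e14 / 8067000) = 7029 m/s

7029 m/s


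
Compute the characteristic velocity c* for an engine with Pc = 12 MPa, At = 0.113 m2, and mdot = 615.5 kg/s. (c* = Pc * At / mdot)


c* = 12e6 * 0.113 / 615.5 = 2203 m/s

2203 m/s


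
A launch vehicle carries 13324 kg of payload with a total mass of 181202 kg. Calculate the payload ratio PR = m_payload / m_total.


PR = 13324 / 181202 = 0.0735

0.0735


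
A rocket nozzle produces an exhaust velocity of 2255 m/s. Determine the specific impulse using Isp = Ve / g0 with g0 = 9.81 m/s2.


Isp = Ve / g0 = 2255 / 9.81 = 229.9 s

229.9 s


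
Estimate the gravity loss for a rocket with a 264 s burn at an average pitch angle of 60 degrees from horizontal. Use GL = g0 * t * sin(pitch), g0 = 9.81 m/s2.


GL = 9.81 * 264 * sin(60 deg) = 2243 m/s

2243 m/s


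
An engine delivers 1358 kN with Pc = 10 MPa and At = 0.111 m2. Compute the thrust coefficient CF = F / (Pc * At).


CF = 1358000 / (10e6 * 0.111) = 1.22

1.22


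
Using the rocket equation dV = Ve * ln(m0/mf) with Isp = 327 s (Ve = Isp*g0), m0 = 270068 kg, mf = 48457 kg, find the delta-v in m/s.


Ve = 327 * 9.81 = 3207.87 m/s
dV = 3207.87 * ln(270068/48457) = 5511 m/s

5511 m/s


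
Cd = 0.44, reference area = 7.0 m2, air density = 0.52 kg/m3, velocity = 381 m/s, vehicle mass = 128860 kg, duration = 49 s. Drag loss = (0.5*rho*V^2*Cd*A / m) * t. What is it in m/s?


D = 0.5 * 0.52 * 381^2 * 0.44 * 7.0 = 116244.93 N
a = 116244.93 / 128860 = 0.9021 m/s2
dV = 0.9021 * 49 = 44.2 m/s

44.2 m/s


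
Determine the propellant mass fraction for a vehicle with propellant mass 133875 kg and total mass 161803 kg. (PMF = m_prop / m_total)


PMF = 133875 / 161803 = 0.827

0.827


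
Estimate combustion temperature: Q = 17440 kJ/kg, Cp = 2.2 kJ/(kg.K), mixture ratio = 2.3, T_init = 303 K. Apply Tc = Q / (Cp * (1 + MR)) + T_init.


Tc = 17440 / (2.2 * (1 + 2.3)) + 303 = 2705 K

2705 K


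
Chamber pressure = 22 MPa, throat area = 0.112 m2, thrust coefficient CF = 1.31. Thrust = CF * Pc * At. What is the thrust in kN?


F = 1.31 * 22e6 * 0.112 = 3.2278e+06 N = 3227.8 kN

3227.8 kN


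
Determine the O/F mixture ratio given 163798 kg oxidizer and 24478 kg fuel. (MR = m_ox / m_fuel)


MR = 163798 / 24478 = 6.69

6.69


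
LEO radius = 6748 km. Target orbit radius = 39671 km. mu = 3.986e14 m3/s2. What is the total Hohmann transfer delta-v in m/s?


V1 = sqrt(mu/r1) = 7685.66 m/s
dV1 = V1*(sqrt(2*r2/(r1+r2)) - 1) = 2362.46 m/s
V2 = sqrt(mu/r2) = 3169.8 m/s
dV2 = V2*(1 - sqrt(2*r1/(r1+r2))) = 1460.63 m/s
Total dV = 3823 m/s

3823 m/s


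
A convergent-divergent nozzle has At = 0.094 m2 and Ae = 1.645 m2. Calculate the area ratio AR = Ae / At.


AR = 1.645 / 0.094 = 17.5

17.5


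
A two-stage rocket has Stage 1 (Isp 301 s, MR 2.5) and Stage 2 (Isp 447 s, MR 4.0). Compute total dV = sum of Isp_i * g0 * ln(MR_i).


dV1 = 301 * 9.81 * ln(2.5) = 2705.6 m/s
dV2 = 447 * 9.81 * ln(4.0) = 6079.0 m/s
Total dV = 2705.6 + 6079.0 = 8784.6 m/s ~ 8785 m/s

8785 m/s


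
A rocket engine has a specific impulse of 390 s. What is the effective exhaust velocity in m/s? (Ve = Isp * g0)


Ve = Isp * g0 = 390 * 9.81 = 3825.9 m/s

3825.9 m/s


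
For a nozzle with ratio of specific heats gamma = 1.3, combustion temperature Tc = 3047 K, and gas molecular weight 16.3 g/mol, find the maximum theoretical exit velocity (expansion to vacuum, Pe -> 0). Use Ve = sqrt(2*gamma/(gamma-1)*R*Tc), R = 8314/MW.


R = 8314 / 16.3 = 510.06 J/(kg.K)
Ve = sqrt(2 * 1.3 / (1.3 - 1) * 510.06 * 3047) = 3670 m/s

3670 m/s


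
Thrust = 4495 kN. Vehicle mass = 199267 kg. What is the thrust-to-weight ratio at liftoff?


TWR = 4495000 / (199267 * 9.81) = 2.3

2.3


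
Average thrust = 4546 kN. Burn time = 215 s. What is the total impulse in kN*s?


It = 4546 * 215 = 977390 kN*s

977390 kN*s


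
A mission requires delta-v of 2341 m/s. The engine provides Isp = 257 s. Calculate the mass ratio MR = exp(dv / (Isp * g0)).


Ve = 257 * 9.81 = 2521.17 m/s
MR = exp(2341 / 2521.17) = 2.531

2.531


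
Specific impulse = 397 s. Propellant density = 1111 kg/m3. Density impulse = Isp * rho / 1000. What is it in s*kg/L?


rho*Isp = 397 * 1111 / 1000 = 441 s*kg/L

441 s*kg/L


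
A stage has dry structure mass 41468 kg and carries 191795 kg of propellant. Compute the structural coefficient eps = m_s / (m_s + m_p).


eps = 41468 / (41468 + 191795) = 0.1778

0.1778


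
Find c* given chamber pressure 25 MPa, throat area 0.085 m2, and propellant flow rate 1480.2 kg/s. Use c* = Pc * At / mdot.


c* = 25e6 * 0.085 / 1480.2 = 1436 m/s

1436 m/s


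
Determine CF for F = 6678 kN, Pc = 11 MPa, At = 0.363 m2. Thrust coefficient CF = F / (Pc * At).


CF = 6678000 / (11e6 * 0.363) = 1.67

1.67


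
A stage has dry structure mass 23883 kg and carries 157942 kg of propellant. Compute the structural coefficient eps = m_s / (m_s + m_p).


eps = 23883 / (23883 + 157942) = 0.1314

0.1314


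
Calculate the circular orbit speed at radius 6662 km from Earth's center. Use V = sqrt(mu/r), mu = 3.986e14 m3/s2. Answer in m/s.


V = sqrt(3.986e14 / 6662000) = 7735 m/s

7735 m/s


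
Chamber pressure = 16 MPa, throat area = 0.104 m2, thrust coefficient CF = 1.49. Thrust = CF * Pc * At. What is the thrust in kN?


F = 1.49 * 16e6 * 0.104 = 2.4794e+06 N = 2479.4 kN

2479.4 kN


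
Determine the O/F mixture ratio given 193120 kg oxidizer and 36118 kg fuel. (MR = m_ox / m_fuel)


MR = 193120 / 36118 = 5.35

5.35


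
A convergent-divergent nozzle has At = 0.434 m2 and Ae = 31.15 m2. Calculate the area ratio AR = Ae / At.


AR = 31.15 / 0.434 = 71.8

71.8


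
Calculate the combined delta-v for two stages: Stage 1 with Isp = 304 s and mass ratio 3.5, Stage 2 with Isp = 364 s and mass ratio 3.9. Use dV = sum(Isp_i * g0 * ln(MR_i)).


dV1 = 304 * 9.81 * ln(3.5) = 3736.0 m/s
dV2 = 364 * 9.81 * ln(3.9) = 4859.8 m/s
Total dV = 3736.0 + 4859.8 = 8595.8 m/s ~ 8596 m/s

8596 m/s


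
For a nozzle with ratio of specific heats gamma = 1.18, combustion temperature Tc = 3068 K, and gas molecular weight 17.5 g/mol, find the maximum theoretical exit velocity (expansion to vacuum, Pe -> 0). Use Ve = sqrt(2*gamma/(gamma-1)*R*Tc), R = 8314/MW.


R = 8314 / 17.5 = 475.09 J/(kg.K)
Ve = sqrt(2 * 1.18 / (1.18 - 1) * 475.09 * 3068) = 4372 m/s

4372 m/s


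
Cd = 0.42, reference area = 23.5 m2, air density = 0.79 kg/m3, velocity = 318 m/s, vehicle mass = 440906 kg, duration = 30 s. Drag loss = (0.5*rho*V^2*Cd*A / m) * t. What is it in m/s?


D = 0.5 * 0.79 * 318^2 * 0.42 * 23.5 = 394247.08 N
a = 394247.08 / 440906 = 0.8942 m/s2
dV = 0.8942 * 30 = 26.8 m/s

26.8 m/s


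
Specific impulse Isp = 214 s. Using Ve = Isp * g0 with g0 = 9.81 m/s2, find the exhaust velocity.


Ve = Isp * g0 = 214 * 9.81 = 2099.3 m/s

2099.3 m/s


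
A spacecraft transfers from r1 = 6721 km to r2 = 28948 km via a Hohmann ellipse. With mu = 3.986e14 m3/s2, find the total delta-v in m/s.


V1 = sqrt(mu/r1) = 7701.08 m/s
dV1 = V1*(sqrt(2*r2/(r1+r2)) - 1) = 2110.31 m/s
V2 = sqrt(mu/r2) = 3710.73 m/s
dV2 = V2*(1 - sqrt(2*r1/(r1+r2))) = 1432.77 m/s
Total dV = 3543 m/s

3543 m/s


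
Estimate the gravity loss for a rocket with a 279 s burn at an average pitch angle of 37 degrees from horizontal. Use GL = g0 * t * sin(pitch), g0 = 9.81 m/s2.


GL = 9.81 * 279 * sin(37 deg) = 1647 m/s

1647 m/s


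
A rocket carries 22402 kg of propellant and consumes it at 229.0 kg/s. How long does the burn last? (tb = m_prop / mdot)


tb = 22402 / 229.0 = 97.8 s

97.8 s


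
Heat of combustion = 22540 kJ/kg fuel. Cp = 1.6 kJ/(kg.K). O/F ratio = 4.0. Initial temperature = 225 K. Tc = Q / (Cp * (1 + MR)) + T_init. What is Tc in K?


Tc = 22540 / (1.6 * (1 + 4.0)) + 225 = 3042 K

3042 K


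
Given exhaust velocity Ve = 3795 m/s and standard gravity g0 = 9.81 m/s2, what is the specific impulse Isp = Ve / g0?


Isp = Ve / g0 = 3795 / 9.81 = 386.9 s

386.9 s


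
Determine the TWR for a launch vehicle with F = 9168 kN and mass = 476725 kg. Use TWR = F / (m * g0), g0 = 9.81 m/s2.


TWR = 9168000 / (476725 * 9.81) = 1.96

1.96


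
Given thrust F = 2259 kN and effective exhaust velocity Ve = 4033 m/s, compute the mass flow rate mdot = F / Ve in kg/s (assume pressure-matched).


mdot = F / Ve = 2259000 / 4033 = 560.1 kg/s

560.1 kg/s


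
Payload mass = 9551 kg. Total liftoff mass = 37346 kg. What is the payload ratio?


PR = 9551 / 37346 = 0.2557

0.2557


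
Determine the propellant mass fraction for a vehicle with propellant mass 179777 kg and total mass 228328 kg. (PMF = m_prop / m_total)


PMF = 179777 / 228328 = 0.787

0.787


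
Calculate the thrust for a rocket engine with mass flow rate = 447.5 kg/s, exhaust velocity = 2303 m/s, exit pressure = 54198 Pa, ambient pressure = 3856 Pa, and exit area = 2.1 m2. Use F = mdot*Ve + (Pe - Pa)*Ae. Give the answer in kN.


F = 447.5 * 2303 + (54198 - 3856) * 2.1 = 1.1363e+06 N = 1136.3 kN

1136.3 kN


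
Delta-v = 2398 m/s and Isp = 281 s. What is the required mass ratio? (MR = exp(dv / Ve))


Ve = 281 * 9.81 = 2756.61 m/s
MR = exp(2398 / 2756.61) = 2.387

2.387


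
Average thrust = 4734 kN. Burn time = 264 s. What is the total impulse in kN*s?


It = 4734 * 264 = 1249776 kN*s

1249776 kN*s


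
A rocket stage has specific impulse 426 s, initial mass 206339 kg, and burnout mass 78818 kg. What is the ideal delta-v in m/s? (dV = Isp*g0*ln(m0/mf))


Ve = 426 * 9.81 = 4179.06 m/s
dV = 4179.06 * ln(206339/78818) = 4022 m/s

4022 m/s


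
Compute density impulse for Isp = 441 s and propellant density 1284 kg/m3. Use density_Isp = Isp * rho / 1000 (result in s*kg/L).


rho*Isp = 441 * 1284 / 1000 = 566 s*kg/L

566 s*kg/L


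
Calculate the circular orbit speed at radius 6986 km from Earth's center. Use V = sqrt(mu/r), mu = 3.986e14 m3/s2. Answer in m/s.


V = sqrt(3.986e14 / 6986000) = 7554 m/s

7554 m/s


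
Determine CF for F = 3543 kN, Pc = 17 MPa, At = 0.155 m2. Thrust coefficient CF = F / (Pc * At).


CF = 3543000 / (17e6 * 0.155) = 1.34

1.34


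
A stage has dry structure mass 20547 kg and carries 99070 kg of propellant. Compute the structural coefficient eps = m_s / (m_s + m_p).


eps = 20547 / (20547 + 99070) = 0.1718

0.1718


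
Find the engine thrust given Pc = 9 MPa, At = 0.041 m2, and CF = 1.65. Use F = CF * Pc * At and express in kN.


F = 1.65 * 9e6 * 0.041 = 608850.0 N = 608.9 kN

608.9 kN


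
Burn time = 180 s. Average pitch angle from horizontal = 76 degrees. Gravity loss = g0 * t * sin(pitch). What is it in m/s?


GL = 9.81 * 180 * sin(76 deg) = 1713 m/s

1713 m/s


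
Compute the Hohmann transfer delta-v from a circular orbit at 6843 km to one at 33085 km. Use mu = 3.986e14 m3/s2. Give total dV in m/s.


V1 = sqrt(mu/r1) = 7632.12 m/s
dV1 = V1*(sqrt(2*r2/(r1+r2)) - 1) = 2192.98 m/s
V2 = sqrt(mu/r2) = 3470.99 m/s
dV2 = V2*(1 - sqrt(2*r1/(r1+r2))) = 1438.85 m/s
Total dV = 3632 m/s

3632 m/s


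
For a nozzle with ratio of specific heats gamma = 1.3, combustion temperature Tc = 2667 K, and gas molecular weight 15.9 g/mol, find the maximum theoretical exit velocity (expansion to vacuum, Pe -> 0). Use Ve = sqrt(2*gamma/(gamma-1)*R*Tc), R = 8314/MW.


R = 8314 / 15.9 = 522.89 J/(kg.K)
Ve = sqrt(2 * 1.3 / (1.3 - 1) * 522.89 * 2667) = 3477 m/s

3477 m/s


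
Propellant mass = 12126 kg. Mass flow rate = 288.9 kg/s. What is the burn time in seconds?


tb = 12126 / 288.9 = 42.0 s

42.0 s


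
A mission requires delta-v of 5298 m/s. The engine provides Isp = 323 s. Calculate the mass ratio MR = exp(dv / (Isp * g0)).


Ve = 323 * 9.81 = 3168.63 m/s
MR = exp(5298 / 3168.63) = 5.323

5.323


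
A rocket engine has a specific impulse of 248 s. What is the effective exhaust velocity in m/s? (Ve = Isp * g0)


Ve = Isp * g0 = 248 * 9.81 = 2432.9 m/s

2432.9 m/s


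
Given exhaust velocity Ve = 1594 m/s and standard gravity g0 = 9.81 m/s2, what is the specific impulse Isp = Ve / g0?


Isp = Ve / g0 = 1594 / 9.81 = 162.5 s

162.5 s


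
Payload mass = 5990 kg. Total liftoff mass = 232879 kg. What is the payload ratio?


PR = 5990 / 232879 = 0.0257

0.0257


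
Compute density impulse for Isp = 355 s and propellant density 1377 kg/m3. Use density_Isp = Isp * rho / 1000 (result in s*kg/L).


rho*Isp = 355 * 1377 / 1000 = 489 s*kg/L

489 s*kg/L


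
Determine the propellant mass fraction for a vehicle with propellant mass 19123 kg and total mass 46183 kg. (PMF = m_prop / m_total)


PMF = 19123 / 46183 = 0.414

0.414


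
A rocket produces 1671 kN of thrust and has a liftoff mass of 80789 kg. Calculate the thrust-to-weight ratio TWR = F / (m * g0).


TWR = 1671000 / (80789 * 9.81) = 2.11

2.11


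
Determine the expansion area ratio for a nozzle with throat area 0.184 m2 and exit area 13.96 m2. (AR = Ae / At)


AR = 13.96 / 0.184 = 75.9

75.9


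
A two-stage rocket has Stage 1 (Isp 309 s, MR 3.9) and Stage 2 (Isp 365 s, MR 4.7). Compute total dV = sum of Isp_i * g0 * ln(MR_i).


dV1 = 309 * 9.81 * ln(3.9) = 4125.5 m/s
dV2 = 365 * 9.81 * ln(4.7) = 5541.3 m/s
Total dV = 4125.5 + 5541.3 = 9666.8 m/s ~ 9667 m/s

9667 m/s


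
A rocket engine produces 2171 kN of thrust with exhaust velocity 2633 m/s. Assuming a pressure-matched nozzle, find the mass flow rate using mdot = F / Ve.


mdot = F / Ve = 2171000 / 2633 = 824.5 kg/s

824.5 kg/s


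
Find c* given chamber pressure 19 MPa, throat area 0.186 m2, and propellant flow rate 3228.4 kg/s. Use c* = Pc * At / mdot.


c* = 19e6 * 0.186 / 3228.4 = 1095 m/s

1095 m/s


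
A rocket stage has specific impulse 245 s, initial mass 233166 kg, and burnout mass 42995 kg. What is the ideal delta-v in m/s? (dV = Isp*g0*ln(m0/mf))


Ve = 245 * 9.81 = 2403.45 m/s
dV = 2403.45 * ln(233166/42995) = 4063 m/s

4063 m/s


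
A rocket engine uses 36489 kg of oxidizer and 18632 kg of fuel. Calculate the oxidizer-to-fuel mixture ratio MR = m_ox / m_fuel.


MR = 36489 / 18632 = 1.96

1.96


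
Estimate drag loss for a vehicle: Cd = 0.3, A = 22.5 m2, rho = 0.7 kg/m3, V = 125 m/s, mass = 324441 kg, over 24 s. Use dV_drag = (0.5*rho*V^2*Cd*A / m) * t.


D = 0.5 * 0.7 * 125^2 * 0.3 * 22.5 = 36914.06 N
a = 36914.06 / 324441 = 0.1138 m/s2
dV = 0.1138 * 24 = 2.7 m/s

2.7 m/s


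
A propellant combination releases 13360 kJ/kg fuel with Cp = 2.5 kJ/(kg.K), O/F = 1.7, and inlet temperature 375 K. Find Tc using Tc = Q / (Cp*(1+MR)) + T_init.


Tc = 13360 / (2.5 * (1 + 1.7)) + 375 = 2354 K

2354 K


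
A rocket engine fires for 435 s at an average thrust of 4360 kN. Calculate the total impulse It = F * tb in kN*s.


It = 4360 * 435 = 1896600 kN*s

1896600 kN*s


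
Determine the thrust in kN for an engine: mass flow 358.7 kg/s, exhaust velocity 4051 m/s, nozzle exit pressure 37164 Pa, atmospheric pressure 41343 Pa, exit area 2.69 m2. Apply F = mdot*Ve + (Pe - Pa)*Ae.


F = 358.7 * 4051 + (37164 - 41343) * 2.69 = 1.4419e+06 N = 1441.9 kN

1441.9 kN


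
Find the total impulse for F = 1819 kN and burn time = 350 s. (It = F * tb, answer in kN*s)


It = 1819 * 350 = 636650 kN*s

636650 kN*s


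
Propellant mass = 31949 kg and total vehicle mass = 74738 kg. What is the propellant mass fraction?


PMF = 31949 / 74738 = 0.427

0.427


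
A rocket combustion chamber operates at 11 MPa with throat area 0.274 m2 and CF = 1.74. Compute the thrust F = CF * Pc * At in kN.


F = 1.74 * 11e6 * 0.274 = 5.2444e+06 N = 5244.4 kN

5244.4 kN


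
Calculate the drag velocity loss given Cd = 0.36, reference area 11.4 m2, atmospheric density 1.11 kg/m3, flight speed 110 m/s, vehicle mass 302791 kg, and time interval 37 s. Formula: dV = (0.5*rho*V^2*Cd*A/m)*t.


D = 0.5 * 1.11 * 110^2 * 0.36 * 11.4 = 27560.41 N
a = 27560.41 / 302791 = 0.091 m/s2
dV = 0.091 * 37 = 3.4 m/s

3.4 m/s


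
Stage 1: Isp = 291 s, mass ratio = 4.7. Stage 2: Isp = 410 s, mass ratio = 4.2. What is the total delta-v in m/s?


dV1 = 291 * 9.81 * ln(4.7) = 4417.8 m/s
dV2 = 410 * 9.81 * ln(4.2) = 5772.1 m/s
Total dV = 4417.8 + 5772.1 = 10189.9 m/s ~ 10190 m/s

10190 m/s


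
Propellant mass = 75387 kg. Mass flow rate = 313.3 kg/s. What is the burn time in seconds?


tb = 75387 / 313.3 = 240.6 s

240.6 s


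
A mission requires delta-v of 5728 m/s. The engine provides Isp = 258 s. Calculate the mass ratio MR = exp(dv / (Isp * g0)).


Ve = 258 * 9.81 = 2530.98 m/s
MR = exp(5728 / 2530.98) = 9.613

9.613


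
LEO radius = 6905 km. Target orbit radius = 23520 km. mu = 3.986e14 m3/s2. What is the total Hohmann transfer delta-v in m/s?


V1 = sqrt(mu/r1) = 7597.78 m/s
dV1 = V1*(sqrt(2*r2/(r1+r2)) - 1) = 1849.46 m/s
V2 = sqrt(mu/r2) = 4116.71 m/s
dV2 = V2*(1 - sqrt(2*r1/(r1+r2))) = 1343.19 m/s
Total dV = 3193 m/s

3193 m/s


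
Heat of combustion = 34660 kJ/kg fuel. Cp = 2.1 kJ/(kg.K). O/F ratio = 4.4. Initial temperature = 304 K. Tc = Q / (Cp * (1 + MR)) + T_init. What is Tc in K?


Tc = 34660 / (2.1 * (1 + 4.4)) + 304 = 3360 K

3360 K


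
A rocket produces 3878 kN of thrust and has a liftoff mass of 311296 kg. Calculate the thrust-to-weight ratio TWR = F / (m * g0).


TWR = 3878000 / (311296 * 9.81) = 1.27

1.27


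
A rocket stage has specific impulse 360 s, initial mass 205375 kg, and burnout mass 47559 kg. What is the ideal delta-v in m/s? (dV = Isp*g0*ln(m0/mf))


Ve = 360 * 9.81 = 3531.6 m/s
dV = 3531.6 * ln(205375/47559) = 5166 m/s

5166 m/s


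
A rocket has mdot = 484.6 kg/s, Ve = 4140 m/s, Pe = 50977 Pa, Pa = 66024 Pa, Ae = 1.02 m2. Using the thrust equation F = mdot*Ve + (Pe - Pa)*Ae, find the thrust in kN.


F = 484.6 * 4140 + (50977 - 66024) * 1.02 = 1.9909e+06 N = 1990.9 kN

1990.9 kN


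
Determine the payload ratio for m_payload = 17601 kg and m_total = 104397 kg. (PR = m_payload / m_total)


PR = 17601 / 104397 = 0.1686

0.1686


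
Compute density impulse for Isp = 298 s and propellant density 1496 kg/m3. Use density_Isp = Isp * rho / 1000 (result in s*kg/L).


rho*Isp = 298 * 1496 / 1000 = 446 s*kg/L

446 s*kg/L


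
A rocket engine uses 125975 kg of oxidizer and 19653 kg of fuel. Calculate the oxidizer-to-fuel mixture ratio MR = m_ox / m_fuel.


MR = 125975 / 19653 = 6.41

6.41


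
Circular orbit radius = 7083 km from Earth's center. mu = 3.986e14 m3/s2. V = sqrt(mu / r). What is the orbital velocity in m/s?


V = sqrt(3.986e14 / 7083000) = 7502 m/s

7502 m/s


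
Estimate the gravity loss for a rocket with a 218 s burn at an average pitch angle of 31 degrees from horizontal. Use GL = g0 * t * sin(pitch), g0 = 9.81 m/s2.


GL = 9.81 * 218 * sin(31 deg) = 1101 m/s

1101 m/s


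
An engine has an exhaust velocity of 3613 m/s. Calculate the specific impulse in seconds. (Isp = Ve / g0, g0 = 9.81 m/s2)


Isp = Ve / g0 = 3613 / 9.81 = 368.3 s

368.3 s


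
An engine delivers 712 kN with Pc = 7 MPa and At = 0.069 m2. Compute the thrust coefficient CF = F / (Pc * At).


CF = 712000 / (7e6 * 0.069) = 1.47

1.47


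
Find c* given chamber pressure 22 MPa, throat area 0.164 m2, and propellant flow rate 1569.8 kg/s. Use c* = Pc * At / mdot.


c* = 22e6 * 0.164 / 1569.8 = 2298 m/s

2298 m/s


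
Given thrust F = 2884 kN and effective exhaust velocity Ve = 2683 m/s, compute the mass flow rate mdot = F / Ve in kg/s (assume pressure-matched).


mdot = F / Ve = 2884000 / 2683 = 1074.9 kg/s

1074.9 kg/s


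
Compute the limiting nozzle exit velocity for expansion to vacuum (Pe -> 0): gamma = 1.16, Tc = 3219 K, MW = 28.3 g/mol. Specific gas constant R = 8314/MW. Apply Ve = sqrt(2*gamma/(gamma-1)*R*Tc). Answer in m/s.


R = 8314 / 28.3 = 293.78 J/(kg.K)
Ve = sqrt(2 * 1.16 / (1.16 - 1) * 293.78 * 3219) = 3703 m/s

3703 m/s


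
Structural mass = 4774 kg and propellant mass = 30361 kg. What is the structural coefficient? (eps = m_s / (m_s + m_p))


eps = 4774 / (4774 + 30361) = 0.1359

0.1359


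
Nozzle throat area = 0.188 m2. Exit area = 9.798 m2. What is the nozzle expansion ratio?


AR = 9.798 / 0.188 = 52.1

52.1


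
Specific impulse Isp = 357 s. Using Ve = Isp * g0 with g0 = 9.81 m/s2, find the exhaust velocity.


Ve = Isp * g0 = 357 * 9.81 = 3502.2 m/s

3502.2 m/s


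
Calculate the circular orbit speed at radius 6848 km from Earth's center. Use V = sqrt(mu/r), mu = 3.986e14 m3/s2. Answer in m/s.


V = sqrt(3.986e14 / 6848000) = 7629 m/s

7629 m/s


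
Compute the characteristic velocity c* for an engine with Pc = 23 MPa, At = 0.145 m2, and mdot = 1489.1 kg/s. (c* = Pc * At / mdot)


c* = 23e6 * 0.145 / 1489.1 = 2240 m/s

2240 m/s


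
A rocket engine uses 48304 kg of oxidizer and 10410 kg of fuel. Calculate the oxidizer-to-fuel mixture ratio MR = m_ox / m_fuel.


MR = 48304 / 10410 = 4.64

4.64


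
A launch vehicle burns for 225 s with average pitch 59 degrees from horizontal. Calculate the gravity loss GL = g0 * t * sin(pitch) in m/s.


GL = 9.81 * 225 * sin(59 deg) = 1892 m/s

1892 m/s


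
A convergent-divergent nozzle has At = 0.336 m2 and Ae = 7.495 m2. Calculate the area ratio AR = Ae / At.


AR = 7.495 / 0.336 = 22.3

22.3


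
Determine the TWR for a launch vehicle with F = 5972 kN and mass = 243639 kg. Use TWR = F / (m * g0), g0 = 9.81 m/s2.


TWR = 5972000 / (243639 * 9.81) = 2.5

2.5


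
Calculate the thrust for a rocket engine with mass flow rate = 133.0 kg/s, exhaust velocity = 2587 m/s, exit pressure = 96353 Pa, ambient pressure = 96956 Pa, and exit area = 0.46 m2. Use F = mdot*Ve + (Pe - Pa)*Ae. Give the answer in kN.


F = 133.0 * 2587 + (96353 - 96956) * 0.46 = 343794.0 N = 343.8 kN

343.8 kN


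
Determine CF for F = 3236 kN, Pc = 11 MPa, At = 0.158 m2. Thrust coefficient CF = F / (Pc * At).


CF = 3236000 / (11e6 * 0.158) = 1.86

1.86


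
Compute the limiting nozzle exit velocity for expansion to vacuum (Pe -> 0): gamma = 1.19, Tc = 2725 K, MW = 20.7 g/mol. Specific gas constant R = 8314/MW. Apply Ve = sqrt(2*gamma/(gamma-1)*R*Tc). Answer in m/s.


R = 8314 / 20.7 = 401.64 J/(kg.K)
Ve = sqrt(2 * 1.19 / (1.19 - 1) * 401.64 * 2725) = 3703 m/s

3703 m/s


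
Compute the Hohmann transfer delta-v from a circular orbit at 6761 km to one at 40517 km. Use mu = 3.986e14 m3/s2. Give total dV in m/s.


V1 = sqrt(mu/r1) = 7678.27 m/s
dV1 = V1*(sqrt(2*r2/(r1+r2)) - 1) = 2374.08 m/s
V2 = sqrt(mu/r2) = 3136.53 m/s
dV2 = V2*(1 - sqrt(2*r1/(r1+r2))) = 1459.12 m/s
Total dV = 3833 m/s

3833 m/s


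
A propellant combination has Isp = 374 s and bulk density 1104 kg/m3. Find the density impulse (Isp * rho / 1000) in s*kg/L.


rho*Isp = 374 * 1104 / 1000 = 413 s*kg/L

413 s*kg/L


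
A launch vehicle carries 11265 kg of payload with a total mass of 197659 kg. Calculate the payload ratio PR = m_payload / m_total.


PR = 11265 / 197659 = 0.057

0.057


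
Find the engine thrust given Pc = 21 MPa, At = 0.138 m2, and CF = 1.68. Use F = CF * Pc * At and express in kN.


F = 1.68 * 21e6 * 0.138 = 4.8686e+06 N = 4868.6 kN

4868.6 kN


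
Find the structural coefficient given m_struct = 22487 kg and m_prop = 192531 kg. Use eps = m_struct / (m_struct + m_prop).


eps = 22487 / (22487 + 192531) = 0.1046

0.1046


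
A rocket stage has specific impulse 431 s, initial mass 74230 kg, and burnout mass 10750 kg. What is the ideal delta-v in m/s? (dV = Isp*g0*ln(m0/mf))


Ve = 431 * 9.81 = 4228.11 m/s
dV = 4228.11 * ln(74230/10750) = 8170 m/s

8170 m/s


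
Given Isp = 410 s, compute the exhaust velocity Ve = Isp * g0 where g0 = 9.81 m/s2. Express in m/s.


Ve = Isp * g0 = 410 * 9.81 = 4022.1 m/s

4022.1 m/s


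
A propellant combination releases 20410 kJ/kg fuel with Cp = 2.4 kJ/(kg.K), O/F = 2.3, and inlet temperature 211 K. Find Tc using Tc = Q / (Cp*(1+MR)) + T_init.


Tc = 20410 / (2.4 * (1 + 2.3)) + 211 = 2788 K

2788 K


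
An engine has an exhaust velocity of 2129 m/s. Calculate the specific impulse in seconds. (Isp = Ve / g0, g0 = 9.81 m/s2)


Isp = Ve / g0 = 2129 / 9.81 = 217.0 s

217.0 s


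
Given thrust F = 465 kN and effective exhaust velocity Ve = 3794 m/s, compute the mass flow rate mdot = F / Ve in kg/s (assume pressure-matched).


mdot = F / Ve = 465000 / 3794 = 122.6 kg/s

122.6 kg/s


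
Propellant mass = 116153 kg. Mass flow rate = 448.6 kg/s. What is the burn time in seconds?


tb = 116153 / 448.6 = 258.9 s

258.9 s


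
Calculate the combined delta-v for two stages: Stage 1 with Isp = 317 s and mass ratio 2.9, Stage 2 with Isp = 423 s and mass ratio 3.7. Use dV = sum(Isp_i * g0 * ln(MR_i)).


dV1 = 317 * 9.81 * ln(2.9) = 3311.0 m/s
dV2 = 423 * 9.81 * ln(3.7) = 5429.1 m/s
Total dV = 3311.0 + 5429.1 = 8740.1 m/s ~ 8740 m/s

8740 m/s


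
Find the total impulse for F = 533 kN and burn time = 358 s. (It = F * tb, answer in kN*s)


It = 533 * 358 = 190814 kN*s

190814 kN*s


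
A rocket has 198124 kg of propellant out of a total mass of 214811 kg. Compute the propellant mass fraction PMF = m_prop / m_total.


PMF = 198124 / 214811 = 0.922

0.922


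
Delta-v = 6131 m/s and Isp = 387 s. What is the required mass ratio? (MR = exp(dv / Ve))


Ve = 387 * 9.81 = 3796.47 m/s
MR = exp(6131 / 3796.47) = 5.027

5.027


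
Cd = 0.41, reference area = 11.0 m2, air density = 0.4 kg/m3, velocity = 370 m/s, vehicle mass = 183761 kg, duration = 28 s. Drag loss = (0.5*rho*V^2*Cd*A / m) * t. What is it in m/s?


D = 0.5 * 0.4 * 370^2 * 0.41 * 11.0 = 123483.8 N
a = 123483.8 / 183761 = 0.672 m/s2
dV = 0.672 * 28 = 18.8 m/s

18.8 m/s


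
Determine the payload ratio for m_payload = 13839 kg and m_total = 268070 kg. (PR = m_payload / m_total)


PR = 13839 / 268070 = 0.0516

0.0516


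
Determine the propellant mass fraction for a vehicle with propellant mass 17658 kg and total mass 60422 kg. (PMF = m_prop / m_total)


PMF = 17658 / 60422 = 0.292

0.292


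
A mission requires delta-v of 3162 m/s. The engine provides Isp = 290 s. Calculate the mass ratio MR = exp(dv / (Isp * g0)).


Ve = 290 * 9.81 = 2844.9 m/s
MR = exp(3162 / 2844.9) = 3.039

3.039


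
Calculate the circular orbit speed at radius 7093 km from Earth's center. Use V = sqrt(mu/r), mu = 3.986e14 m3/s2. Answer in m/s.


V = sqrt(3.986e14 / 7093000) = 7496 m/s

7496 m/s


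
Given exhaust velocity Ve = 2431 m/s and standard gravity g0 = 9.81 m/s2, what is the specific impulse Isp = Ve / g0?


Isp = Ve / g0 = 2431 / 9.81 = 247.8 s

247.8 s


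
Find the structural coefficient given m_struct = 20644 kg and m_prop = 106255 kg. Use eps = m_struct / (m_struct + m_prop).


eps = 20644 / (20644 + 106255) = 0.1627

0.1627


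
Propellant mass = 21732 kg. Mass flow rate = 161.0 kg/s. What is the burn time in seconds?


tb = 21732 / 161.0 = 135.0 s

135.0 s


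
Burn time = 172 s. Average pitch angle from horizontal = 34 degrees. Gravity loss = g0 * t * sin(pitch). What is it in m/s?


GL = 9.81 * 172 * sin(34 deg) = 944 m/s

944 m/s


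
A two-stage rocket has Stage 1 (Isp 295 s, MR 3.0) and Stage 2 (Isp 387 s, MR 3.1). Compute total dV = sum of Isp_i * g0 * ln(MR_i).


dV1 = 295 * 9.81 * ln(3.0) = 3179.3 m/s
dV2 = 387 * 9.81 * ln(3.1) = 4295.3 m/s
Total dV = 3179.3 + 4295.3 = 7474.6 m/s ~ 7475 m/s

7475 m/s


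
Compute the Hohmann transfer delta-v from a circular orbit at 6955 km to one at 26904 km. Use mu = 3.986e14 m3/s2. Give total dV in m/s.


V1 = sqrt(mu/r1) = 7570.42 m/s
dV1 = V1*(sqrt(2*r2/(r1+r2)) - 1) = 1973.05 m/s
V2 = sqrt(mu/r2) = 3849.11 m/s
dV2 = V2*(1 - sqrt(2*r1/(r1+r2))) = 1382.01 m/s
Total dV = 3355 m/s

3355 m/s


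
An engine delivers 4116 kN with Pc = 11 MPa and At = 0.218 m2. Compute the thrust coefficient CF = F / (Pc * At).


CF = 4116000 / (11e6 * 0.218) = 1.72

1.72


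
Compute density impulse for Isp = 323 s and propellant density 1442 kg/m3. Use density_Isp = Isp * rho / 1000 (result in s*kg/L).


rho*Isp = 323 * 1442 / 1000 = 466 s*kg/L

466 s*kg/L
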